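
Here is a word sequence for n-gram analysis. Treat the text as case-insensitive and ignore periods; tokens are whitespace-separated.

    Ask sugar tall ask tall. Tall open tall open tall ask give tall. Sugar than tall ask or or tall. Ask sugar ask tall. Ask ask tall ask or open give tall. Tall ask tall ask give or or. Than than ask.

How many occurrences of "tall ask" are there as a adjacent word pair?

Scanning the 41 overlapping bigram windows for "tall ask":
  position 3–4: tall ask
  position 10–11: tall ask
  position 16–17: tall ask
  position 20–21: tall ask
  position 24–25: tall ask
  position 27–28: tall ask
  position 33–34: tall ask
  position 35–36: tall ask

8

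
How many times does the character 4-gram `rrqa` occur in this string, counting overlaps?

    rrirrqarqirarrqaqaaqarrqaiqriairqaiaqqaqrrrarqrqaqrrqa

Sliding a length-4 window over the 54 characters (51 positions):
  position 4–7: rrqa
  position 13–16: rrqa
  position 22–25: rrqa
  position 51–54: rrqa

4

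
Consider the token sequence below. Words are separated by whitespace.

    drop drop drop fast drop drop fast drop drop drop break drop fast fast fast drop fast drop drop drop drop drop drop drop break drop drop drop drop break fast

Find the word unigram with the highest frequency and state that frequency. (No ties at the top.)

"drop", 21 times

Unigram frequencies (highest first):
  drop: 21
  fast: 7
  break: 3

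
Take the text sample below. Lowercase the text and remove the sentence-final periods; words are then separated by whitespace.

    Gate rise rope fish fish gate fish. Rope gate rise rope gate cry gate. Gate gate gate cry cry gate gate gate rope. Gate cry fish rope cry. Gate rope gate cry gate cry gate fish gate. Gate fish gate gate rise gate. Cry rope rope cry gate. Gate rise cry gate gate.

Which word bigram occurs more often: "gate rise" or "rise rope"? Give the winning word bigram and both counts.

"gate rise": 4 occurrences
"rise rope": 2 occurrences

"gate rise" (4 vs 2)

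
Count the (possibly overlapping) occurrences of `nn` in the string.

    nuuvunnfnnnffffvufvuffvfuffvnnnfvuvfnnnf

Sliding a length-2 window over the 40 characters (39 positions):
  position 6–7: nn
  position 9–10: nn
  position 10–11: nn
  position 29–30: nn
  position 30–31: nn
  position 37–38: nn
  position 38–39: nn

7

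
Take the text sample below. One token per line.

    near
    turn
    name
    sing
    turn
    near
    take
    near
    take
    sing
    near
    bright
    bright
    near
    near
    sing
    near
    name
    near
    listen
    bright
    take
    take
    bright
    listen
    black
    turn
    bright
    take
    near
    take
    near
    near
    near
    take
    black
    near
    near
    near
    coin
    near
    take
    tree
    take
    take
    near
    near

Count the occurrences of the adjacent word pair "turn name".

Scanning the 46 overlapping bigram windows for "turn name":
  position 2–3: turn name

1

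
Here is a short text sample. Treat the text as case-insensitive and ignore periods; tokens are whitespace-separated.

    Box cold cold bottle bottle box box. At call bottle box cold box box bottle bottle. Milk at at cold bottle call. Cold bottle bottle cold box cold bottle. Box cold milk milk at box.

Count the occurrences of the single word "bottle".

9

Scanning the 35 tokens for "bottle":
  position 4: bottle
  position 5: bottle
  position 10: bottle
  position 15: bottle
  position 16: bottle
  position 21: bottle
  position 24: bottle
  position 25: bottle
  position 29: bottle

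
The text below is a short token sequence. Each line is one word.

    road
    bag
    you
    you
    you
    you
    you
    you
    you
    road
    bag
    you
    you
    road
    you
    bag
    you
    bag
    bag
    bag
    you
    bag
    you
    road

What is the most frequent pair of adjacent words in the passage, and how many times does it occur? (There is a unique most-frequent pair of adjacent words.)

"you you", 7 times

Bigram frequencies (highest first):
  you you: 7
  bag you: 5
  you road: 3
  you bag: 3
  road bag: 2
  bag bag: 2
  … (1 more, each ≤ 1)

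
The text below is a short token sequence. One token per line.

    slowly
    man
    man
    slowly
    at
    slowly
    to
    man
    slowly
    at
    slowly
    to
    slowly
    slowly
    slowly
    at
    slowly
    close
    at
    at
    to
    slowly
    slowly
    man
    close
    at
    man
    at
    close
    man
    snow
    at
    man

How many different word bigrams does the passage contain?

20

33 tokens → 32 bigram windows in total.
Repeated bigrams (each contributes count−1 duplicates):
  at slowly: 3
  slowly at: 3
  slowly slowly: 3
  at man: 2
  close at: 2
  man slowly: 2
  slowly man: 2
  slowly to: 2
  … (1 more repeated)
12 duplicate windows → 32 − 12 = 20 distinct.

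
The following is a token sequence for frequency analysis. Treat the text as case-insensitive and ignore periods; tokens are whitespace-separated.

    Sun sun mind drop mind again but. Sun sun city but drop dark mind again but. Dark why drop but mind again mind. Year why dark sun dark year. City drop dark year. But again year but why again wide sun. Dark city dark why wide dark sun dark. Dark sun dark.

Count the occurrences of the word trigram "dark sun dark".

3

Scanning the 50 overlapping trigram windows for "dark sun dark":
  position 26–28: dark sun dark
  position 47–49: dark sun dark
  position 50–52: dark sun dark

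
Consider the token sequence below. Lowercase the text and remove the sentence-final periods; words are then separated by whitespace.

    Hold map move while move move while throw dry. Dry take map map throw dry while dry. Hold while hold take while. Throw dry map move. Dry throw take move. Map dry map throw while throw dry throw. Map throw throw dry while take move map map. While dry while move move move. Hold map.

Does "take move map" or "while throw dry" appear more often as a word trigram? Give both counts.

"while throw dry" (3 vs 2)

"take move map": 2 occurrences
"while throw dry": 3 occurrences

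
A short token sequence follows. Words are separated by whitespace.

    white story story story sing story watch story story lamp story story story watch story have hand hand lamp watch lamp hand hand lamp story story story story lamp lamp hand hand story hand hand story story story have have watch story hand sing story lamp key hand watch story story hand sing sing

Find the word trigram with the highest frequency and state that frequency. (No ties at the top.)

"story story story", 5 times

Trigram frequencies (highest first):
  story story story: 5
  story watch story: 2
  watch story story: 2
  story story lamp: 2
  lamp story story: 2
  hand hand lamp: 2
  … (34 more, each ≤ 2)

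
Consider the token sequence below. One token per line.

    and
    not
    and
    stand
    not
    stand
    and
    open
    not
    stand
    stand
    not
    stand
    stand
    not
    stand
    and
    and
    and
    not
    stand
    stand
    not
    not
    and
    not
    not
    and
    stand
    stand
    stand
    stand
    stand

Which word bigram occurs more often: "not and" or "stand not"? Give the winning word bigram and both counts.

"not and": 3 occurrences
"stand not": 4 occurrences

"stand not" (4 vs 3)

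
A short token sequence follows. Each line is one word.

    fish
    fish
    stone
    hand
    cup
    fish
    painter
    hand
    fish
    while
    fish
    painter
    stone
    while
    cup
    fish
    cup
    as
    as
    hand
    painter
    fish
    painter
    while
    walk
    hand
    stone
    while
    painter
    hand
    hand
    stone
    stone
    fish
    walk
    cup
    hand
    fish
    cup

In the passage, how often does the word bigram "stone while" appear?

Scanning the 38 overlapping bigram windows for "stone while":
  position 13–14: stone while
  position 27–28: stone while

2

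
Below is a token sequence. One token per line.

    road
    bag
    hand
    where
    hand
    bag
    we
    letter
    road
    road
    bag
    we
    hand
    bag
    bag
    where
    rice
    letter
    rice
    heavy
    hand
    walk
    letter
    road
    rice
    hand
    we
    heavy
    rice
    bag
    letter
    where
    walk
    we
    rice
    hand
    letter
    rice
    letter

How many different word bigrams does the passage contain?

39 tokens → 38 bigram windows in total.
Repeated bigrams (each contributes count−1 duplicates):
  bag we: 2
  hand bag: 2
  letter rice: 2
  letter road: 2
  rice hand: 2
  rice letter: 2
  road bag: 2
7 duplicate windows → 38 − 7 = 31 distinct.

31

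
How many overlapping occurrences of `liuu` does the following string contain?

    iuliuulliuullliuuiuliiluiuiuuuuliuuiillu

4

Sliding a length-4 window over the 40 characters (37 positions):
  position 3–6: liuu
  position 8–11: liuu
  position 14–17: liuu
  position 32–35: liuu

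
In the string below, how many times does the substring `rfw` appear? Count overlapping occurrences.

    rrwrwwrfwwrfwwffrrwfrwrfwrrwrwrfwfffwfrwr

Sliding a length-3 window over the 41 characters (39 positions):
  position 7–9: rfw
  position 11–13: rfw
  position 23–25: rfw
  position 31–33: rfw

4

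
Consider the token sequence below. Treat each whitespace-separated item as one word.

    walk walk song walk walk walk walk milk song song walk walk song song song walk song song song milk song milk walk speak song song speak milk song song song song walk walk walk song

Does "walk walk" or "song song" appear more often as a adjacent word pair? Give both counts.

"song song" (9 vs 7)

"walk walk": 7 occurrences
"song song": 9 occurrences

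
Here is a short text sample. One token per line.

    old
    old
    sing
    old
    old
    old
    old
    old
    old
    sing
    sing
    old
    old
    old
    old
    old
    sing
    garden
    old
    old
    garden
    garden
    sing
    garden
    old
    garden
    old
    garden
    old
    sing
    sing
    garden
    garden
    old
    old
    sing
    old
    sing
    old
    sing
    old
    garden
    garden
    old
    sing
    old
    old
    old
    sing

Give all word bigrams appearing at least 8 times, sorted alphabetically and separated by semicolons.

old old; old sing

Bigram counts meeting the condition (at least 8 times):
  old old: 14
  old sing: 9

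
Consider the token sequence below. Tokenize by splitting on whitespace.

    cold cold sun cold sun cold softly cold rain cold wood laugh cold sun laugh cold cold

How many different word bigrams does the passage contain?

11

17 tokens → 16 bigram windows in total.
Repeated bigrams (each contributes count−1 duplicates):
  cold sun: 3
  cold cold: 2
  laugh cold: 2
  sun cold: 2
5 duplicate windows → 16 − 5 = 11 distinct.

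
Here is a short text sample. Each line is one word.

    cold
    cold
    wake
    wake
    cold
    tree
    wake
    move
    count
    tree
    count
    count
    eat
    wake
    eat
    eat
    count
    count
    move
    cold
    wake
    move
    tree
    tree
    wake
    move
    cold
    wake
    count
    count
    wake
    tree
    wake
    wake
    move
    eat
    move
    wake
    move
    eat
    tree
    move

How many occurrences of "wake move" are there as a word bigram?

Scanning the 41 overlapping bigram windows for "wake move":
  position 7–8: wake move
  position 21–22: wake move
  position 25–26: wake move
  position 34–35: wake move
  position 38–39: wake move

5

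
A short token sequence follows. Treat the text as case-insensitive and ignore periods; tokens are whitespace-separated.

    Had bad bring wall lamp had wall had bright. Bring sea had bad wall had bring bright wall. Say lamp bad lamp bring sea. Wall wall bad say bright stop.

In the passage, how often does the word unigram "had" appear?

5

Scanning the 30 tokens for "had":
  position 1: had
  position 6: had
  position 8: had
  position 12: had
  position 15: had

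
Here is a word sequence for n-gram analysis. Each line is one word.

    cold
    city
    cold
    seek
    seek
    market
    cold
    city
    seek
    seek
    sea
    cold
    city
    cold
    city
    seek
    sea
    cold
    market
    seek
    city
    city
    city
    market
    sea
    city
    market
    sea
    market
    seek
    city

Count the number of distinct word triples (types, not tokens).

24

31 tokens → 29 trigram windows in total.
Repeated trigrams (each contributes count−1 duplicates):
  city market sea: 2
  cold city cold: 2
  cold city seek: 2
  market seek city: 2
  seek sea cold: 2
5 duplicate windows → 29 − 5 = 24 distinct.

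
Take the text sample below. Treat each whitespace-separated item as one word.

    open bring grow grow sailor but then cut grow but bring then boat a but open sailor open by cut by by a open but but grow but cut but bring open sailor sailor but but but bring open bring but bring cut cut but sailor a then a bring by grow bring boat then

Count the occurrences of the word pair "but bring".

Scanning the 54 overlapping bigram windows for "but bring":
  position 10–11: but bring
  position 30–31: but bring
  position 37–38: but bring
  position 41–42: but bring

4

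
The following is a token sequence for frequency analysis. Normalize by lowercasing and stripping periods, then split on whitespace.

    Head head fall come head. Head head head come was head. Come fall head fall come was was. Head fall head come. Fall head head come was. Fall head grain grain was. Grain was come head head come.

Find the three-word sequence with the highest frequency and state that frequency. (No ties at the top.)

"head head come", 3 times

Trigram frequencies (highest first):
  head head come: 3
  head fall come: 2
  come head head: 2
  head head head: 2
  head come was: 2
  head come fall: 2
  … (22 more, each ≤ 2)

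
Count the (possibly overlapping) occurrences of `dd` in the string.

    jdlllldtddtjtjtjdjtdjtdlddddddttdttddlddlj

8

Sliding a length-2 window over the 42 characters (41 positions):
  position 9–10: dd
  position 25–26: dd
  position 26–27: dd
  position 27–28: dd
  position 28–29: dd
  position 29–30: dd
  position 36–37: dd
  position 39–40: dd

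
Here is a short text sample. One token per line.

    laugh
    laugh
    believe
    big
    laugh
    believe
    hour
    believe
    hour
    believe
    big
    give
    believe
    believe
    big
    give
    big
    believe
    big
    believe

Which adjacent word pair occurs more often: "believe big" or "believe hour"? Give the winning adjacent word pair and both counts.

"believe big": 4 occurrences
"believe hour": 2 occurrences

"believe big" (4 vs 2)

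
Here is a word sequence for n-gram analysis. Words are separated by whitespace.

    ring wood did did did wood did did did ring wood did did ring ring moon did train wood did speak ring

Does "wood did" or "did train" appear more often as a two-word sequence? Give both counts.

"wood did": 4 occurrences
"did train": 1 occurrence

"wood did" (4 vs 1)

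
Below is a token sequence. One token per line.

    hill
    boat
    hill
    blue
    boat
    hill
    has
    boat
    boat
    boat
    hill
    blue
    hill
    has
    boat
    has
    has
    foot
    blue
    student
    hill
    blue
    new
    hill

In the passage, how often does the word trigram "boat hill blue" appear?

2

Scanning the 22 overlapping trigram windows for "boat hill blue":
  position 2–4: boat hill blue
  position 10–12: boat hill blue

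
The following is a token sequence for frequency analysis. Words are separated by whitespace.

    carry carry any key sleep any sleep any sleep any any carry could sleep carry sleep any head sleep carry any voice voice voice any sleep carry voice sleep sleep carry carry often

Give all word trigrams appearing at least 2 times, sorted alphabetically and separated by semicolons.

Trigram counts meeting the condition (at least 2 times):
  any sleep any: 2
  sleep any sleep: 2

any sleep any; sleep any sleep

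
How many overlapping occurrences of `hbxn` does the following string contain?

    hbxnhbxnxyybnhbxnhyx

3

Sliding a length-4 window over the 20 characters (17 positions):
  position 1–4: hbxn
  position 5–8: hbxn
  position 14–17: hbxn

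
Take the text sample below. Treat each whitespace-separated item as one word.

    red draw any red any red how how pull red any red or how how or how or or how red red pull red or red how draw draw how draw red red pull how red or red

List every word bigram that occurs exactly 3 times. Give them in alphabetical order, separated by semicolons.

any red; or how; red or

Bigram counts meeting the condition (exactly 3 times):
  any red: 3
  or how: 3
  red or: 3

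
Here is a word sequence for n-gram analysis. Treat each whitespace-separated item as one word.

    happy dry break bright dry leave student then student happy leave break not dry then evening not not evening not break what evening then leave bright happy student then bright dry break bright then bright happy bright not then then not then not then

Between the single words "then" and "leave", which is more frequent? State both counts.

"then": 9 occurrences
"leave": 3 occurrences

"then" (9 vs 3)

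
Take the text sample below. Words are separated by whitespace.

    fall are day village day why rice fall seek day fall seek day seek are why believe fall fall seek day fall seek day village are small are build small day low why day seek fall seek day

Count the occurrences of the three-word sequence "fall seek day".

Scanning the 36 overlapping trigram windows for "fall seek day":
  position 8–10: fall seek day
  position 11–13: fall seek day
  position 19–21: fall seek day
  position 22–24: fall seek day
  position 36–38: fall seek day

5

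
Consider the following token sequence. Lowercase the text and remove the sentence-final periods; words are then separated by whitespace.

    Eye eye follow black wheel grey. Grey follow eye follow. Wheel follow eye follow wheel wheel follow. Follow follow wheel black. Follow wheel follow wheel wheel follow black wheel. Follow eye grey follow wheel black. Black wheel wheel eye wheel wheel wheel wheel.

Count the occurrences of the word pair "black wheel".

3

Scanning the 42 overlapping bigram windows for "black wheel":
  position 4–5: black wheel
  position 28–29: black wheel
  position 36–37: black wheel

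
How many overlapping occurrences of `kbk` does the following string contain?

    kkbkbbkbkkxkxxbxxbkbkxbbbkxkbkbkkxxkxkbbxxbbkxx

5

Sliding a length-3 window over the 47 characters (45 positions):
  position 2–4: kbk
  position 7–9: kbk
  position 19–21: kbk
  position 28–30: kbk
  position 30–32: kbk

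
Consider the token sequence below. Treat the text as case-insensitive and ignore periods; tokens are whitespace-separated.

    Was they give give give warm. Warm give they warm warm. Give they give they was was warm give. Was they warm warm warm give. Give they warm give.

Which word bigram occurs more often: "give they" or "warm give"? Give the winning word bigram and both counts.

"warm give" (5 vs 4)

"give they": 4 occurrences
"warm give": 5 occurrences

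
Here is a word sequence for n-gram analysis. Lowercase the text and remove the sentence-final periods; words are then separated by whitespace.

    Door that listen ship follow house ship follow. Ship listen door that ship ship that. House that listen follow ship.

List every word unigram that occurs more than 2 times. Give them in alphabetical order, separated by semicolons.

Unigram counts meeting the condition (more than 2 times):
  follow: 3
  listen: 3
  ship: 6
  that: 4

follow; listen; ship; that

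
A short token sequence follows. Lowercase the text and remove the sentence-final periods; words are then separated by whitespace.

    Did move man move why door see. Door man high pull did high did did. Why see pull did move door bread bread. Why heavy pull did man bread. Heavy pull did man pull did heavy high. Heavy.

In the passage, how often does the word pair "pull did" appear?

5

Scanning the 37 overlapping bigram windows for "pull did":
  position 11–12: pull did
  position 18–19: pull did
  position 26–27: pull did
  position 31–32: pull did
  position 34–35: pull did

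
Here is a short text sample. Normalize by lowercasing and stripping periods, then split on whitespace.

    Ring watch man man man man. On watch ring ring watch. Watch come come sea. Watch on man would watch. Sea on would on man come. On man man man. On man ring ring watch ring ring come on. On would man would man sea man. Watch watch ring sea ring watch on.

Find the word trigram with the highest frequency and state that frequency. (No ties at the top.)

Trigram frequencies (highest first):
  man man man: 3
  man man on: 2
  watch ring ring: 2
  ring ring watch: 2
  ring watch man: 1
  watch man man: 1
  … (40 more, each ≤ 1)

"man man man", 3 times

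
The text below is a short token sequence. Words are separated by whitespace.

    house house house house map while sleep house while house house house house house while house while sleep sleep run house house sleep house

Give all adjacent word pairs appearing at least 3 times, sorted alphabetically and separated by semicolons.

house house; house while

Bigram counts meeting the condition (at least 3 times):
  house house: 8
  house while: 3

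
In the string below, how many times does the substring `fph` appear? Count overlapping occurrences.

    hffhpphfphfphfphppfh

3

Sliding a length-3 window over the 20 characters (18 positions):
  position 8–10: fph
  position 11–13: fph
  position 14–16: fph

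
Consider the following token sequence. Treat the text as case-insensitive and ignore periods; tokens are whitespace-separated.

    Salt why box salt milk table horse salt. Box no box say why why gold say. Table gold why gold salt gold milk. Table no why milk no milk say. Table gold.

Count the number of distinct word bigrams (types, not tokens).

27

32 tokens → 31 bigram windows in total.
Repeated bigrams (each contributes count−1 duplicates):
  milk table: 2
  say table: 2
  table gold: 2
  why gold: 2
4 duplicate windows → 31 − 4 = 27 distinct.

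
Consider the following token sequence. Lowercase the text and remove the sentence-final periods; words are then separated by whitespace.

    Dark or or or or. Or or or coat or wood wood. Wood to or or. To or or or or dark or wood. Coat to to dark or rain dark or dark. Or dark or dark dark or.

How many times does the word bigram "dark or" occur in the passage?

7

Scanning the 38 overlapping bigram windows for "dark or":
  position 1–2: dark or
  position 22–23: dark or
  position 28–29: dark or
  position 31–32: dark or
  position 33–34: dark or
  position 35–36: dark or
  position 38–39: dark or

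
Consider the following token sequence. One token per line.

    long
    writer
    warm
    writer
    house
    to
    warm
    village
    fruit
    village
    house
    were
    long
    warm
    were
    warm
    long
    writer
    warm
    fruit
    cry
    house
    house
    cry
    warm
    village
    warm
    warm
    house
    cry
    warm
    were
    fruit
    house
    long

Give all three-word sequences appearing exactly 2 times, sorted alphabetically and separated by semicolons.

Trigram counts meeting the condition (exactly 2 times):
  house cry warm: 2
  long writer warm: 2

house cry warm; long writer warm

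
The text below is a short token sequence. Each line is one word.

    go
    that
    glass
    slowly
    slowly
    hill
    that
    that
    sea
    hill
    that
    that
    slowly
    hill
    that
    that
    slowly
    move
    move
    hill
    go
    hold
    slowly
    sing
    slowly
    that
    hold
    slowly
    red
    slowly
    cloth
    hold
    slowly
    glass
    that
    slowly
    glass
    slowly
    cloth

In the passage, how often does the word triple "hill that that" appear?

Scanning the 37 overlapping trigram windows for "hill that that":
  position 6–8: hill that that
  position 10–12: hill that that
  position 14–16: hill that that

3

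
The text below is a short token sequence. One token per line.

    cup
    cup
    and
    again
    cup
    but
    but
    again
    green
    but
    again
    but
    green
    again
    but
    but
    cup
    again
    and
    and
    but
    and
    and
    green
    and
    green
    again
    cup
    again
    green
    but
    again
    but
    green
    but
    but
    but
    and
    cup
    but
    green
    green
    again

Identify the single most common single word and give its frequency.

"but", 13 times

Unigram frequencies (highest first):
  but: 13
  again: 9
  green: 8
  and: 7
  cup: 6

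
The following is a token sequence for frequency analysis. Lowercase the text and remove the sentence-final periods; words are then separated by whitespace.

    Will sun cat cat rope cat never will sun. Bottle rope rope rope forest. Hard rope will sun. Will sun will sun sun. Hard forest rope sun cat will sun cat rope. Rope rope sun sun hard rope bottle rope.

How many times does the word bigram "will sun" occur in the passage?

Scanning the 39 overlapping bigram windows for "will sun":
  position 1–2: will sun
  position 8–9: will sun
  position 17–18: will sun
  position 19–20: will sun
  position 21–22: will sun
  position 29–30: will sun

6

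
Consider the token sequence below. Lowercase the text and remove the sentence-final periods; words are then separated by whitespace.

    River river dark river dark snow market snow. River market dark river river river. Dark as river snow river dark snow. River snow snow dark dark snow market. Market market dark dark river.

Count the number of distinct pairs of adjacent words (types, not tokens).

33 tokens → 32 bigram windows in total.
Repeated bigrams (each contributes count−1 duplicates):
  river dark: 4
  dark river: 3
  dark snow: 3
  river river: 3
  snow river: 3
  dark dark: 2
  market dark: 2
  market market: 2
  … (2 more repeated)
16 duplicate windows → 32 − 16 = 16 distinct.

16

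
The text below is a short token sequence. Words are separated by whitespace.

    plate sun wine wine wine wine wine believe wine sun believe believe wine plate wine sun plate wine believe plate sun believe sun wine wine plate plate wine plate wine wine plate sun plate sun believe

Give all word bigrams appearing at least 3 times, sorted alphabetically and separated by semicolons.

Bigram counts meeting the condition (at least 3 times):
  plate sun: 4
  plate wine: 4
  sun believe: 3
  wine plate: 4
  wine wine: 6

plate sun; plate wine; sun believe; wine plate; wine wine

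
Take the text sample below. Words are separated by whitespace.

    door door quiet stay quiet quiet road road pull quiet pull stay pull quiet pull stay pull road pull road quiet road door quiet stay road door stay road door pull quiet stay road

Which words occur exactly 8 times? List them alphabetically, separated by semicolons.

Unigram counts meeting the condition (exactly 8 times):
  quiet: 8
  road: 8

quiet; road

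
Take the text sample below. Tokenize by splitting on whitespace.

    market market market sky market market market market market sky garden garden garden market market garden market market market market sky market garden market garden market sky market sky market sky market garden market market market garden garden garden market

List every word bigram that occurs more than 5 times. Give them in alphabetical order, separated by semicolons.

garden market; market market; market sky

Bigram counts meeting the condition (more than 5 times):
  garden market: 6
  market market: 12
  market sky: 6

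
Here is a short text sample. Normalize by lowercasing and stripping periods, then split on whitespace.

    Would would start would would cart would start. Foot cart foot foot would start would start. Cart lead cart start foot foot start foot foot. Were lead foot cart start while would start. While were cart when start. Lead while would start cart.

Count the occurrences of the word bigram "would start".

6

Scanning the 42 overlapping bigram windows for "would start":
  position 2–3: would start
  position 7–8: would start
  position 13–14: would start
  position 15–16: would start
  position 32–33: would start
  position 41–42: would start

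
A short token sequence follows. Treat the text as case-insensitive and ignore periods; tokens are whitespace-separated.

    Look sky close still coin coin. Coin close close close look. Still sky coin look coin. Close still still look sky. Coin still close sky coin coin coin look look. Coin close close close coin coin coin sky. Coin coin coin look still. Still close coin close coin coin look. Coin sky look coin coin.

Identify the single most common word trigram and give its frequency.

"coin coin coin", 4 times

Trigram frequencies (highest first):
  coin coin coin: 4
  coin coin look: 3
  coin close close: 2
  close close close: 2
  coin look coin: 2
  look coin close: 2
  … (36 more, each ≤ 2)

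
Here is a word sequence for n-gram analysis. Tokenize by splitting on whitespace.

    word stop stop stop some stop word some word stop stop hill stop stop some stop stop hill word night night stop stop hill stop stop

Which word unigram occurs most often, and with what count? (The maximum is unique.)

"stop", 14 times

Unigram frequencies (highest first):
  stop: 14
  word: 4
  some: 3
  hill: 3
  night: 2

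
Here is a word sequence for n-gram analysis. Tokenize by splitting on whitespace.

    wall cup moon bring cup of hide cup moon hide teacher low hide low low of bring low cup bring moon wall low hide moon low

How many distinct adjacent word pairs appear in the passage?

26 tokens → 25 bigram windows in total.
Repeated bigrams (each contributes count−1 duplicates):
  cup moon: 2
  low hide: 2
2 duplicate windows → 25 − 2 = 23 distinct.

23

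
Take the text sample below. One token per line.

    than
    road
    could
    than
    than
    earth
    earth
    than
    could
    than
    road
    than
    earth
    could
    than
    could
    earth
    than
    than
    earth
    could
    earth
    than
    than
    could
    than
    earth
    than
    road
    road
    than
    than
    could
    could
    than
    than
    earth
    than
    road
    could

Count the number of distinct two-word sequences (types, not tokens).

40 tokens → 39 bigram windows in total.
Repeated bigrams (each contributes count−1 duplicates):
  could than: 5
  earth than: 5
  than earth: 5
  than than: 5
  than could: 4
  than road: 4
  could earth: 2
  earth could: 2
  … (2 more repeated)
26 duplicate windows → 39 − 26 = 13 distinct.

13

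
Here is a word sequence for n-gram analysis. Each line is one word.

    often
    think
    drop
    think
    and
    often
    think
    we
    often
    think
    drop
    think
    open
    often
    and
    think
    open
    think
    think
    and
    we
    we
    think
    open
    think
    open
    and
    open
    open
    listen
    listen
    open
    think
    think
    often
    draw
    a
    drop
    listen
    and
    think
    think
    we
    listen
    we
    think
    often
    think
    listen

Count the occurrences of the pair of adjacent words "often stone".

0

Scanning the 48 overlapping bigram windows for "often stone":
  (none found)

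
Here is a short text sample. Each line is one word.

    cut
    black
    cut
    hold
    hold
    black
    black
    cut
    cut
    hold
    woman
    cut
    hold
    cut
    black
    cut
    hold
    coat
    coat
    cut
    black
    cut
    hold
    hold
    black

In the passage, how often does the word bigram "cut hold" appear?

5

Scanning the 24 overlapping bigram windows for "cut hold":
  position 3–4: cut hold
  position 9–10: cut hold
  position 12–13: cut hold
  position 16–17: cut hold
  position 22–23: cut hold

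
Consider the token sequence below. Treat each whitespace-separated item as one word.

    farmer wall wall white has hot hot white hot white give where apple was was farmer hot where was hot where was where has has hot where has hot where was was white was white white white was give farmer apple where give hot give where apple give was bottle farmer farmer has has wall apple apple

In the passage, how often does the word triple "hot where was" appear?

3

Scanning the 55 overlapping trigram windows for "hot where was":
  position 17–19: hot where was
  position 20–22: hot where was
  position 29–31: hot where was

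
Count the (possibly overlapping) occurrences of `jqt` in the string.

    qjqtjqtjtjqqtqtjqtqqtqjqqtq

3

Sliding a length-3 window over the 27 characters (25 positions):
  position 2–4: jqt
  position 5–7: jqt
  position 16–18: jqt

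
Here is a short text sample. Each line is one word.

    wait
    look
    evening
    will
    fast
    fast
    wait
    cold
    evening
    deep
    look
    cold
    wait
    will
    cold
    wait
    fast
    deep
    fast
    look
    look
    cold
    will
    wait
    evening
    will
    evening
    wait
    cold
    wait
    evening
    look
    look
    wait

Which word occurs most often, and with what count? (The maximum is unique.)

"wait", 8 times

Unigram frequencies (highest first):
  wait: 8
  look: 6
  evening: 5
  cold: 5
  will: 4
  fast: 4
  … (1 more, each ≤ 2)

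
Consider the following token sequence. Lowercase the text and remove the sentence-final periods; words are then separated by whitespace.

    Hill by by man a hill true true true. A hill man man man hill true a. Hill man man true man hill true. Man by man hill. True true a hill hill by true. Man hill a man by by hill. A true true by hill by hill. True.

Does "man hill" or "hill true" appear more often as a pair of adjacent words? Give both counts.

"hill true" (5 vs 4)

"man hill": 4 occurrences
"hill true": 5 occurrences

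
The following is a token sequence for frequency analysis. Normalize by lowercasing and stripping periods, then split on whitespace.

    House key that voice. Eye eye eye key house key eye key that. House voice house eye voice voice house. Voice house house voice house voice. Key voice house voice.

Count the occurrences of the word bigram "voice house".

Scanning the 29 overlapping bigram windows for "voice house":
  position 15–16: voice house
  position 19–20: voice house
  position 21–22: voice house
  position 24–25: voice house
  position 28–29: voice house

5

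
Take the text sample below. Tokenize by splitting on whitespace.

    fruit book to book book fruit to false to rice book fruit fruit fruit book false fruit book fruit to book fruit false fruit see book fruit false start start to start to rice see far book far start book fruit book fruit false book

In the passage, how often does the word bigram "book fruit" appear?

7

Scanning the 44 overlapping bigram windows for "book fruit":
  position 5–6: book fruit
  position 11–12: book fruit
  position 18–19: book fruit
  position 21–22: book fruit
  position 26–27: book fruit
  position 40–41: book fruit
  position 42–43: book fruit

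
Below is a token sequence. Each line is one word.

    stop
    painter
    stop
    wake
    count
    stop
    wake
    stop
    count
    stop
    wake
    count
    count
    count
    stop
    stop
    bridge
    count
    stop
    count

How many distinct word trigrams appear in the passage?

16

20 tokens → 18 trigram windows in total.
Repeated trigrams (each contributes count−1 duplicates):
  count stop wake: 2
  stop wake count: 2
2 duplicate windows → 18 − 2 = 16 distinct.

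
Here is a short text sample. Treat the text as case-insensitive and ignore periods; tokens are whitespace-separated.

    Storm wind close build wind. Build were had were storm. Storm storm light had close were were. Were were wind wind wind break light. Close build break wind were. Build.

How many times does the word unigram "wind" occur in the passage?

Scanning the 30 tokens for "wind":
  position 2: wind
  position 5: wind
  position 20: wind
  position 21: wind
  position 22: wind
  position 28: wind

6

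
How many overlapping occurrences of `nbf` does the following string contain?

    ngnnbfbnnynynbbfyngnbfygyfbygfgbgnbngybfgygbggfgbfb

Sliding a length-3 window over the 51 characters (49 positions):
  position 4–6: nbf
  position 20–22: nbf

2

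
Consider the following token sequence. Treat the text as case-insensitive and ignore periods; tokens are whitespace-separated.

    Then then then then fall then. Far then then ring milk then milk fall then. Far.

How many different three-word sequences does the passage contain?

12

16 tokens → 14 trigram windows in total.
Repeated trigrams (each contributes count−1 duplicates):
  fall then far: 2
  then then then: 2
2 duplicate windows → 14 − 2 = 12 distinct.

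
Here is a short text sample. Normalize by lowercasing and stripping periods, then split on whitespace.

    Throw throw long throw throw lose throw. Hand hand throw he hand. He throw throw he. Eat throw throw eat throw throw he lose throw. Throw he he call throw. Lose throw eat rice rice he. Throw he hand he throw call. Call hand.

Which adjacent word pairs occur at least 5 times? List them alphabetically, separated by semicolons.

throw he; throw throw

Bigram counts meeting the condition (at least 5 times):
  throw he: 5
  throw throw: 6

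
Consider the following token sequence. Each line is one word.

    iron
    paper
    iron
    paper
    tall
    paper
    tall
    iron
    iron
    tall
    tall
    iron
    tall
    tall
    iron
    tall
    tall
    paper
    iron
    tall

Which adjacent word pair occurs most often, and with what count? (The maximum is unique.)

"iron tall", 4 times

Bigram frequencies (highest first):
  iron tall: 4
  tall iron: 3
  tall tall: 3
  iron paper: 2
  paper iron: 2
  paper tall: 2
  … (2 more, each ≤ 2)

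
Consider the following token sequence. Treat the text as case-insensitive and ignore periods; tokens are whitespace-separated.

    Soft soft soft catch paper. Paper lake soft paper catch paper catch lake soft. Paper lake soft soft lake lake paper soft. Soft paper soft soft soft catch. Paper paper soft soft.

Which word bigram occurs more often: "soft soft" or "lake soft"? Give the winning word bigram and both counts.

"soft soft" (7 vs 3)

"soft soft": 7 occurrences
"lake soft": 3 occurrences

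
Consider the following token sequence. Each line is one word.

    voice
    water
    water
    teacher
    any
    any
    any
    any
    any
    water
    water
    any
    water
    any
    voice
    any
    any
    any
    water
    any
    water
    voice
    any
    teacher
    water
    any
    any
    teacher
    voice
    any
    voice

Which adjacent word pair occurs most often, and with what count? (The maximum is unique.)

"any any", 7 times

Bigram frequencies (highest first):
  any any: 7
  any water: 4
  water any: 4
  voice any: 3
  water water: 2
  any voice: 2
  … (7 more, each ≤ 2)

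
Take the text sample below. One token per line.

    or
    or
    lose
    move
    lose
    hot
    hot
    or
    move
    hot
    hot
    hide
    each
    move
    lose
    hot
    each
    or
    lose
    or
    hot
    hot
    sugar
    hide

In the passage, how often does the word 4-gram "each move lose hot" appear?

1

Scanning the 21 overlapping 4-gram windows for "each move lose hot":
  position 13–16: each move lose hot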